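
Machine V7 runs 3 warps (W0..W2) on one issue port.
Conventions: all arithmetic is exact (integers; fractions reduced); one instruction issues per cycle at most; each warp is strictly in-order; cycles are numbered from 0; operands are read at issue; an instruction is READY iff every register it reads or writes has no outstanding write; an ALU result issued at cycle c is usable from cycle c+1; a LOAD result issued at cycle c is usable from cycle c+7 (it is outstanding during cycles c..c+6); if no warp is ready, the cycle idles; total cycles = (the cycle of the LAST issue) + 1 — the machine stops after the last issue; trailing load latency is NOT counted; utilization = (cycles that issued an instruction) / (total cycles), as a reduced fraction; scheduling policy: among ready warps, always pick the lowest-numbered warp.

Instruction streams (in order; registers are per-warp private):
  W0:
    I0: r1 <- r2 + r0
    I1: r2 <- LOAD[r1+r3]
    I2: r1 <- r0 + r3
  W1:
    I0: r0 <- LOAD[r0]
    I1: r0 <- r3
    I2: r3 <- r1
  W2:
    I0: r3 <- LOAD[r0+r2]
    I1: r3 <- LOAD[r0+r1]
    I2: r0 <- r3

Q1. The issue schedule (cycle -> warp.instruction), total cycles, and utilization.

cycle 0: W0.I0
cycle 1: W0.I1
cycle 2: W0.I2
cycle 3: W1.I0
cycle 4: W2.I0
cycle 5: idle
cycle 6: idle
cycle 7: idle
cycle 8: idle
cycle 9: idle
cycle 10: W1.I1
cycle 11: W1.I2
cycle 12: W2.I1
cycle 13: idle
cycle 14: idle
cycle 15: idle
cycle 16: idle
cycle 17: idle
cycle 18: idle
cycle 19: W2.I2

Answer: 20 cycles, utilization 9/20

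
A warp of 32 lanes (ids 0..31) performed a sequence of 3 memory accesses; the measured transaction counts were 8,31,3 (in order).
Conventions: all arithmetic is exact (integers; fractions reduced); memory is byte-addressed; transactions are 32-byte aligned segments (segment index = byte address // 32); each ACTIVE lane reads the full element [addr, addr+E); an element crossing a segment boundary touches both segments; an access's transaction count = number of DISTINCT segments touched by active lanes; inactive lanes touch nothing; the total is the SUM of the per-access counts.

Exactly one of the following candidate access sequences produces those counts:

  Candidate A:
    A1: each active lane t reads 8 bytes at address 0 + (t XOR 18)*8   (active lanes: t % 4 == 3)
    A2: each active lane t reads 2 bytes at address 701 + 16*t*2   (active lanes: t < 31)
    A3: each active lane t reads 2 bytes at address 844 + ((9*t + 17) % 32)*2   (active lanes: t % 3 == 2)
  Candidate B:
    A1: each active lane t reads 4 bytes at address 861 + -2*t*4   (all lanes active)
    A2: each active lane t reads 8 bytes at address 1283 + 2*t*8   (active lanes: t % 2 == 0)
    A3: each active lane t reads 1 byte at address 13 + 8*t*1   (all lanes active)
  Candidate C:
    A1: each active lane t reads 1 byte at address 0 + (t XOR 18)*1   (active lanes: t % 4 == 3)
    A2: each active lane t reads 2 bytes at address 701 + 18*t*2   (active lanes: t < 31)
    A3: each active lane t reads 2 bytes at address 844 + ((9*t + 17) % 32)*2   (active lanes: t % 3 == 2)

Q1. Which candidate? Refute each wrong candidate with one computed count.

B: A1 gives 9 transactions, not 8
C: A1 gives 1 transaction, not 8
A: all counts match (8,31,3)

Answer: A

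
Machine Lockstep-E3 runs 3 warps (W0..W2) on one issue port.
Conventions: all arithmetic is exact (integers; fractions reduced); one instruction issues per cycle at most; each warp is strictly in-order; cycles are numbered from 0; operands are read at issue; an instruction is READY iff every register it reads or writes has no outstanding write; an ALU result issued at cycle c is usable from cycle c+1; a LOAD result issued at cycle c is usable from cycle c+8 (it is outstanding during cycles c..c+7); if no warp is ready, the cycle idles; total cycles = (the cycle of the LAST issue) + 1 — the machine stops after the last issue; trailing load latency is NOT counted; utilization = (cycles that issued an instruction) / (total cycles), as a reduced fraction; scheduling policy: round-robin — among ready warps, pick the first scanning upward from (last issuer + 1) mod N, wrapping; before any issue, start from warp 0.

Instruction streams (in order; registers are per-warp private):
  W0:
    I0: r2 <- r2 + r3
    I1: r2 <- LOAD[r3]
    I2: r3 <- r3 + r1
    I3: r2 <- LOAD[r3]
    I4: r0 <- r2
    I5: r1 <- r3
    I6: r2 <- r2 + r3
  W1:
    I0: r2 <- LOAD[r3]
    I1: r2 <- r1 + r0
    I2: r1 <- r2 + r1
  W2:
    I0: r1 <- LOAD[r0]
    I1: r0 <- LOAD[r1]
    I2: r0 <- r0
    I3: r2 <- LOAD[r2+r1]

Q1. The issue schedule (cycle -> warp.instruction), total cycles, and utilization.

cycle 0: W0.I0
cycle 1: W1.I0
cycle 2: W2.I0
cycle 3: W0.I1
cycle 4: W0.I2
cycle 5: idle
cycle 6: idle
cycle 7: idle
cycle 8: idle
cycle 9: W1.I1
cycle 10: W2.I1
cycle 11: W0.I3
cycle 12: W1.I2
cycle 13: idle
cycle 14: idle
cycle 15: idle
cycle 16: idle
cycle 17: idle
cycle 18: W2.I2
cycle 19: W0.I4
cycle 20: W2.I3
cycle 21: W0.I5
cycle 22: W0.I6

Answer: 23 cycles, utilization 14/23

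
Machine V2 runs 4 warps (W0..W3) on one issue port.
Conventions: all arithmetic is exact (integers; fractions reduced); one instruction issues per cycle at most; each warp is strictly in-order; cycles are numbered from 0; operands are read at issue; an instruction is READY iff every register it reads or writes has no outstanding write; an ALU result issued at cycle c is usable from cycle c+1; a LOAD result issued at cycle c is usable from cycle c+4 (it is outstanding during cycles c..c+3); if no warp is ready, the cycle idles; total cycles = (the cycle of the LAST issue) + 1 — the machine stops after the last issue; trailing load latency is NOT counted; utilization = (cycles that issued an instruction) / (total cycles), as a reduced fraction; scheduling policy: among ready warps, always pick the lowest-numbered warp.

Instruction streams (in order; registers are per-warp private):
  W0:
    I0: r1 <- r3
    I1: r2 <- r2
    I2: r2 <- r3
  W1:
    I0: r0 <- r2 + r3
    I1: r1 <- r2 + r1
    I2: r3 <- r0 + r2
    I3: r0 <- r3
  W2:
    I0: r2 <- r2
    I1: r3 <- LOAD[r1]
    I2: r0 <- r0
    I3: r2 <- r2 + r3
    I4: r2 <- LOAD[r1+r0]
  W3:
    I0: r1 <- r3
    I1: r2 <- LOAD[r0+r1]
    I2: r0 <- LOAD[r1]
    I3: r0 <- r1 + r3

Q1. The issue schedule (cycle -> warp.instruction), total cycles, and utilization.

cycle 0: W0.I0
cycle 1: W0.I1
cycle 2: W0.I2
cycle 3: W1.I0
cycle 4: W1.I1
cycle 5: W1.I2
cycle 6: W1.I3
cycle 7: W2.I0
cycle 8: W2.I1
cycle 9: W2.I2
cycle 10: W3.I0
cycle 11: W3.I1
cycle 12: W2.I3
cycle 13: W2.I4
cycle 14: W3.I2
cycle 15: idle
cycle 16: idle
cycle 17: idle
cycle 18: W3.I3

Answer: 19 cycles, utilization 16/19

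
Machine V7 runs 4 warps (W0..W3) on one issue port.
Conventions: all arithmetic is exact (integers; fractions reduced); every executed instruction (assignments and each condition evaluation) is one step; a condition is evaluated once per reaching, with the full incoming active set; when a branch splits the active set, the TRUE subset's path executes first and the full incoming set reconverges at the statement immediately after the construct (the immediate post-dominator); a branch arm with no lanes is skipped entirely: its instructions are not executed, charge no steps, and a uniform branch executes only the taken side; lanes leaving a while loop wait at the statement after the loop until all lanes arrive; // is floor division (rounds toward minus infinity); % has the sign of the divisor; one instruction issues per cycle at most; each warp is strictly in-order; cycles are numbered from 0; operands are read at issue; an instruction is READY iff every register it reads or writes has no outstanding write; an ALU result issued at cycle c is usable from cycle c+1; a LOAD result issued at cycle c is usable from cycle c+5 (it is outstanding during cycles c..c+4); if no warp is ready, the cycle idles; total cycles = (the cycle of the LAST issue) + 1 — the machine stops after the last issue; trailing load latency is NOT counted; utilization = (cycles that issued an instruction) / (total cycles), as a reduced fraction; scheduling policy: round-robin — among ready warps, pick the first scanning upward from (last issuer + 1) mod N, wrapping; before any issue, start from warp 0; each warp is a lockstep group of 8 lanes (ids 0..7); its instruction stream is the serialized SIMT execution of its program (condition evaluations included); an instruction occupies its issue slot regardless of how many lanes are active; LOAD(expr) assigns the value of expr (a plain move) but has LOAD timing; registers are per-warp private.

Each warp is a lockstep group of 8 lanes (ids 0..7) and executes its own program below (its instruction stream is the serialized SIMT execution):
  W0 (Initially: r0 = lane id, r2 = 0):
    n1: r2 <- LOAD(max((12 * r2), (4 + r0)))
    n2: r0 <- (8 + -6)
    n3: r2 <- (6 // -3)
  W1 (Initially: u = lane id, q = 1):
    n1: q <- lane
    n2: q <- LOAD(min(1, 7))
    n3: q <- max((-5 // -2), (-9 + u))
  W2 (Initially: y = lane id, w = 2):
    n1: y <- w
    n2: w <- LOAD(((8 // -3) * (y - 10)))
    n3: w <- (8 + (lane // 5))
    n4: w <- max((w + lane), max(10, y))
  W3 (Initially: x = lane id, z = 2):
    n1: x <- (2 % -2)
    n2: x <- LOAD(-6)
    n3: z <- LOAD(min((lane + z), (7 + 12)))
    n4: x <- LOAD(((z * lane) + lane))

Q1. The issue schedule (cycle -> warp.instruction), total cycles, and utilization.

cycle 0: W0.I0
cycle 1: W1.I0
cycle 2: W2.I0
cycle 3: W3.I0
cycle 4: W0.I1
cycle 5: W1.I1
cycle 6: W2.I1
cycle 7: W3.I1
cycle 8: W0.I2
cycle 9: W3.I2
cycle 10: W1.I2
cycle 11: W2.I2
cycle 12: W2.I3
cycle 13: idle
cycle 14: W3.I3

Answer: 15 cycles, utilization 14/15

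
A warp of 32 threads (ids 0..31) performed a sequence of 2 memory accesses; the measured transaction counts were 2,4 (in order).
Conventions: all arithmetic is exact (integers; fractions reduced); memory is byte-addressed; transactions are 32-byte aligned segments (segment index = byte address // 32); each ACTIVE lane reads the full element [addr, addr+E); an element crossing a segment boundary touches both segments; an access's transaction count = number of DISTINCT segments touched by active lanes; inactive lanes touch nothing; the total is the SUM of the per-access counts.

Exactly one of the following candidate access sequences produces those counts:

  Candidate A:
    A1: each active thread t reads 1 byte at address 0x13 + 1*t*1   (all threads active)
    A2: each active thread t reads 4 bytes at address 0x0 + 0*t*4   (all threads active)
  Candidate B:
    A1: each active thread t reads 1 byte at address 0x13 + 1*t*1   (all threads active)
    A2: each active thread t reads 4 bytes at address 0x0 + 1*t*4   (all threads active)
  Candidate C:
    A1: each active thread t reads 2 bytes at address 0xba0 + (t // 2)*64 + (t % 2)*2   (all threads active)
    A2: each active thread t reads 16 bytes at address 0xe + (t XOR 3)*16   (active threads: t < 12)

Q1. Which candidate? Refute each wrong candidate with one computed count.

A: A2 gives 1 transaction, not 4
C: A1 gives 16 transactions, not 2
B: all counts match (2,4)

Answer: B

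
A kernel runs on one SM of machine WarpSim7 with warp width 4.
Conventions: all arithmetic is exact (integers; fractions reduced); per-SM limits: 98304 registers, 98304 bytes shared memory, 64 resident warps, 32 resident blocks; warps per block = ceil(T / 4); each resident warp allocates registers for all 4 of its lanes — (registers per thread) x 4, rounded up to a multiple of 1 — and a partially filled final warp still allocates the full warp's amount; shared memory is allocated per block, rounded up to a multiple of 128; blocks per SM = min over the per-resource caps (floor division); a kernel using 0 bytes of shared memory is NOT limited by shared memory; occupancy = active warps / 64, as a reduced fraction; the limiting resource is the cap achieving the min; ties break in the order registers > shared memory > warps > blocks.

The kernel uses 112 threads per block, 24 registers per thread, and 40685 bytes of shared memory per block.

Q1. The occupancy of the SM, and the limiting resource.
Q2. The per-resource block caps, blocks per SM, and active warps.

Answer: occupancy 7/8, limited by shared memory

registers: 36 blocks
shared memory: 2 blocks
warps: 2 blocks
blocks: 32 blocks

Answer: 2 blocks, 56 active warps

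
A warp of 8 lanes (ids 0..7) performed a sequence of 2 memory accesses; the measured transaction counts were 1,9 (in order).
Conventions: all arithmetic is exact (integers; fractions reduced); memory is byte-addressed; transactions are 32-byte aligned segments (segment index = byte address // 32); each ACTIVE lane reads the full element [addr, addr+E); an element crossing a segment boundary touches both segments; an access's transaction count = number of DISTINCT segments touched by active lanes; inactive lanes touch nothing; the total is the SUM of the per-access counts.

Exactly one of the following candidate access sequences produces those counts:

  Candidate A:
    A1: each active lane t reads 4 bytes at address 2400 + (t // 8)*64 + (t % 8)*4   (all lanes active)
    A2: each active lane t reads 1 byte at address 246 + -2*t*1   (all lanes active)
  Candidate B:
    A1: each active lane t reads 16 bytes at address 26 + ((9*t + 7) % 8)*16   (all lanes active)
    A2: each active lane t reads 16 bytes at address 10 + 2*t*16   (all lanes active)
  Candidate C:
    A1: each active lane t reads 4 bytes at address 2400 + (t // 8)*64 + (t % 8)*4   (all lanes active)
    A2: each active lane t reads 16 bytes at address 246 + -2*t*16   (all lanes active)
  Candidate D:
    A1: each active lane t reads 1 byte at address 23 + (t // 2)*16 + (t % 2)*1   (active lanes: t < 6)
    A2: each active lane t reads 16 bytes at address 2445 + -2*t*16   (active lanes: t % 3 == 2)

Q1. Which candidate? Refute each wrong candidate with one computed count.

A: A2 gives 1 transaction, not 9
B: A1 gives 5 transactions, not 1
D: A1 gives 2 transactions, not 1
C: all counts match (1,9)

Answer: C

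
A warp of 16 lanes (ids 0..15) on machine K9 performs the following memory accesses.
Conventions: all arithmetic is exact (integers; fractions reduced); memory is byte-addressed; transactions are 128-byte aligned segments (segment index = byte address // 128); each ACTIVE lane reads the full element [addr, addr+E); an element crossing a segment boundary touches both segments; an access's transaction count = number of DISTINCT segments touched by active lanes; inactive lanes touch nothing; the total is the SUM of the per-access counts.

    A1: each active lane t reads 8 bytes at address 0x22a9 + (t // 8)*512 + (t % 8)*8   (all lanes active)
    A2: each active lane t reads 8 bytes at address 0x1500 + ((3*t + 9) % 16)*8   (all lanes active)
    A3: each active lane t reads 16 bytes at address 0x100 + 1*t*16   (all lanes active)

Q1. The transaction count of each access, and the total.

A1: 2 transactions
A2: 1 transaction
A3: 2 transactions

Answer: 2,1,2; total 5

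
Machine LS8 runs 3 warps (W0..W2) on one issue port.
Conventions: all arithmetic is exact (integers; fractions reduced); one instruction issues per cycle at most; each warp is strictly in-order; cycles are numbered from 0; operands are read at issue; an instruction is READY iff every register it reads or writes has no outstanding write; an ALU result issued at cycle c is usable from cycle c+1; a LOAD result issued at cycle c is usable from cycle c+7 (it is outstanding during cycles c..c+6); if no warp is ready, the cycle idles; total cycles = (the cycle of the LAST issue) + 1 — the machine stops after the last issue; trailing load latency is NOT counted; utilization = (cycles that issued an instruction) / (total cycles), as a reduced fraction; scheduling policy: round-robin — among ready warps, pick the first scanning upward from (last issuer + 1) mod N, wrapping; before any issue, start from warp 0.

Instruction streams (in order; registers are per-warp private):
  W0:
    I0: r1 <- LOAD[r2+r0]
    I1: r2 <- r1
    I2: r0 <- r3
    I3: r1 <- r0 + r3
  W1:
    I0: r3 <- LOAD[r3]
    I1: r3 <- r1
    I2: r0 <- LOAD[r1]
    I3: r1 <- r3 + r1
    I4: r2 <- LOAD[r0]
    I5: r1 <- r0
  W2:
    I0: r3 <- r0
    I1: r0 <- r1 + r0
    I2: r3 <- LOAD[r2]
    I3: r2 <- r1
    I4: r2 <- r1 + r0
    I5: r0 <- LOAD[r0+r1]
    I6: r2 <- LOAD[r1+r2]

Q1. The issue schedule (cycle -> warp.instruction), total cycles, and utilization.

cycle 0: W0.I0
cycle 1: W1.I0
cycle 2: W2.I0
cycle 3: W2.I1
cycle 4: W2.I2
cycle 5: W2.I3
cycle 6: W2.I4
cycle 7: W0.I1
cycle 8: W1.I1
cycle 9: W2.I5
cycle 10: W0.I2
cycle 11: W1.I2
cycle 12: W2.I6
cycle 13: W0.I3
cycle 14: W1.I3
cycle 15: idle
cycle 16: idle
cycle 17: idle
cycle 18: W1.I4
cycle 19: W1.I5

Answer: 20 cycles, utilization 17/20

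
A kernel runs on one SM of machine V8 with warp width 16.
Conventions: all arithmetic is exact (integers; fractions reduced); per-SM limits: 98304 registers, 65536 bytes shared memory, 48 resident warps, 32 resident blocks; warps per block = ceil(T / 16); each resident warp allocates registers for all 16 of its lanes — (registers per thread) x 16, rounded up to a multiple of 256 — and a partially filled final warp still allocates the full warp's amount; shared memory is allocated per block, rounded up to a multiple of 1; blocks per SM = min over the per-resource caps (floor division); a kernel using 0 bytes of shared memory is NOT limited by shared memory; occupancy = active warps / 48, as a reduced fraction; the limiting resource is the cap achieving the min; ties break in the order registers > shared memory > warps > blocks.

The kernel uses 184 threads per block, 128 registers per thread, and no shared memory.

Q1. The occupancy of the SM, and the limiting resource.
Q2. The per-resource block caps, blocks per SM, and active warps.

Answer: occupancy 1, limited by registers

registers: 4 blocks
shared memory: no limit (kernel uses none)
warps: 4 blocks
blocks: 32 blocks

Answer: 4 blocks, 48 active warps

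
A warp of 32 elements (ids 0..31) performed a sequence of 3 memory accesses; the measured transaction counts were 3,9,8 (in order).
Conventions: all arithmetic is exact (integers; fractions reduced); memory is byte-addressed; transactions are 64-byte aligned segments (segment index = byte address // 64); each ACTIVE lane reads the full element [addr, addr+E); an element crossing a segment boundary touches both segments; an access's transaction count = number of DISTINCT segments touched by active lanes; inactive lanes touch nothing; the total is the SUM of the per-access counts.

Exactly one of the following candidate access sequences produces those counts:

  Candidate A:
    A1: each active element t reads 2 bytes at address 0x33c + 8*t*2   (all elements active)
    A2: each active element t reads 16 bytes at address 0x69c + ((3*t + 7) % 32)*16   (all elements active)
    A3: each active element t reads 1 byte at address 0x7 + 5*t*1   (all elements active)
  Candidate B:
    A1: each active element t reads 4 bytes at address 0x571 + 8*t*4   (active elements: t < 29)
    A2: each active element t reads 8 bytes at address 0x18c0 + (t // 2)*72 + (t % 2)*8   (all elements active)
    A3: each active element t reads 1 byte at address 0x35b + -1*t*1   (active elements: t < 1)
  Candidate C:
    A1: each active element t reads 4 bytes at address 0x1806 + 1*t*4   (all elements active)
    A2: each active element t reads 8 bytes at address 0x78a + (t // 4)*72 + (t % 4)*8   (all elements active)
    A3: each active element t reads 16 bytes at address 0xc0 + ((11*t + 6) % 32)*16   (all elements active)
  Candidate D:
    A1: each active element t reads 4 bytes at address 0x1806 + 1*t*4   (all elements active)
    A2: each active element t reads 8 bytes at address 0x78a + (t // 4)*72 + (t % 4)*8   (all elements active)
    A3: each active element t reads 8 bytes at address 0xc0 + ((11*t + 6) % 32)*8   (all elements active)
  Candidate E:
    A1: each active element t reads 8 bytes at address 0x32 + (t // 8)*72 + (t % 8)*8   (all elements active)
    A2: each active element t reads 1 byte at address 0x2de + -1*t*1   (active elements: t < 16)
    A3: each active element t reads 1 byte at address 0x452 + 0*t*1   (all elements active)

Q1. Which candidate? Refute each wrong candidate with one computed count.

A: A1 gives 9 transactions, not 3
B: A1 gives 15 transactions, not 3
D: A3 gives 4 transactions, not 8
E: A1 gives 6 transactions, not 3
C: all counts match (3,9,8)

Answer: C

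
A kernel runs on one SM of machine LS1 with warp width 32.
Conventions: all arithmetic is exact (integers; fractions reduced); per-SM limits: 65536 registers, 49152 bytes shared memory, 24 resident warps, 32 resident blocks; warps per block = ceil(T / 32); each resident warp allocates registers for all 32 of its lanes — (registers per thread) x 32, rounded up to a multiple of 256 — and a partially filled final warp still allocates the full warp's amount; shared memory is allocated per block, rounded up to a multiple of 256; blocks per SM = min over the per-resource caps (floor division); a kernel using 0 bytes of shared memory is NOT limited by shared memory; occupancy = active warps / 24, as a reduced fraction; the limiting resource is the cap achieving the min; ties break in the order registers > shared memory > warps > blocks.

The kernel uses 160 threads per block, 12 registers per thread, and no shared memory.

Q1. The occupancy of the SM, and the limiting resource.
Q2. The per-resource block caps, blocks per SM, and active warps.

Answer: occupancy 5/6, limited by warps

registers: 25 blocks
shared memory: no limit (kernel uses none)
warps: 4 blocks
blocks: 32 blocks

Answer: 4 blocks, 20 active warps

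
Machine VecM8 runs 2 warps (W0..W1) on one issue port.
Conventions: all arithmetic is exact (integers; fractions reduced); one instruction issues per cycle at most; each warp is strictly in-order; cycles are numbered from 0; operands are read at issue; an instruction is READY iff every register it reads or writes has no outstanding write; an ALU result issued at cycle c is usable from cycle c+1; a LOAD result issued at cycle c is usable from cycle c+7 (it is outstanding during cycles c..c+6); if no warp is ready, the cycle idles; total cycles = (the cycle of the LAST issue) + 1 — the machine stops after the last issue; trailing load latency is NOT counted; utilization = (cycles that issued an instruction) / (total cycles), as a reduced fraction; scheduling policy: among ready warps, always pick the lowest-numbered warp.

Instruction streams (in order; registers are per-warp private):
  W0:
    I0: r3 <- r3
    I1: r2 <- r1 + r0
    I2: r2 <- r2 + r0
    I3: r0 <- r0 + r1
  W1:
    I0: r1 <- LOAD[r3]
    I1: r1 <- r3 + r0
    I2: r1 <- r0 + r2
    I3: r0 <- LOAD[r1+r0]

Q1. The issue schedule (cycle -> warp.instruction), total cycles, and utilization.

cycle 0: W0.I0
cycle 1: W0.I1
cycle 2: W0.I2
cycle 3: W0.I3
cycle 4: W1.I0
cycle 5: idle
cycle 6: idle
cycle 7: idle
cycle 8: idle
cycle 9: idle
cycle 10: idle
cycle 11: W1.I1
cycle 12: W1.I2
cycle 13: W1.I3

Answer: 14 cycles, utilization 4/7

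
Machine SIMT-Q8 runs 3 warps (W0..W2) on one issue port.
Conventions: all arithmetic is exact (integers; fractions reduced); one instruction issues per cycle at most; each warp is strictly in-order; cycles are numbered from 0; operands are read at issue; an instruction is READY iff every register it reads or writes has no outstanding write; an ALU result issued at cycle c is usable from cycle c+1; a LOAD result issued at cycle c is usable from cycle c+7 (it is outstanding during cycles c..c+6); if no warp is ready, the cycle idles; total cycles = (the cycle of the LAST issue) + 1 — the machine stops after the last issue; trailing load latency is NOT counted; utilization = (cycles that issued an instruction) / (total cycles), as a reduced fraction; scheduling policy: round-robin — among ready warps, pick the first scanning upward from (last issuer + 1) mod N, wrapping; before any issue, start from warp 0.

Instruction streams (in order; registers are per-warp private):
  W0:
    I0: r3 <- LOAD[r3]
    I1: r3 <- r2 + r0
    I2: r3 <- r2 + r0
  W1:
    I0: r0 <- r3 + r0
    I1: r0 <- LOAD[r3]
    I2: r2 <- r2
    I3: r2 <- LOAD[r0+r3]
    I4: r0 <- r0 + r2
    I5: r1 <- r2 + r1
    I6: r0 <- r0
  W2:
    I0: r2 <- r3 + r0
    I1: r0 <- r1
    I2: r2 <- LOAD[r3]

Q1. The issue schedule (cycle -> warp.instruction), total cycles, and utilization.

cycle 0: W0.I0
cycle 1: W1.I0
cycle 2: W2.I0
cycle 3: W1.I1
cycle 4: W2.I1
cycle 5: W1.I2
cycle 6: W2.I2
cycle 7: W0.I1
cycle 8: W0.I2
cycle 9: idle
cycle 10: W1.I3
cycle 11: idle
cycle 12: idle
cycle 13: idle
cycle 14: idle
cycle 15: idle
cycle 16: idle
cycle 17: W1.I4
cycle 18: W1.I5
cycle 19: W1.I6

Answer: 20 cycles, utilization 13/20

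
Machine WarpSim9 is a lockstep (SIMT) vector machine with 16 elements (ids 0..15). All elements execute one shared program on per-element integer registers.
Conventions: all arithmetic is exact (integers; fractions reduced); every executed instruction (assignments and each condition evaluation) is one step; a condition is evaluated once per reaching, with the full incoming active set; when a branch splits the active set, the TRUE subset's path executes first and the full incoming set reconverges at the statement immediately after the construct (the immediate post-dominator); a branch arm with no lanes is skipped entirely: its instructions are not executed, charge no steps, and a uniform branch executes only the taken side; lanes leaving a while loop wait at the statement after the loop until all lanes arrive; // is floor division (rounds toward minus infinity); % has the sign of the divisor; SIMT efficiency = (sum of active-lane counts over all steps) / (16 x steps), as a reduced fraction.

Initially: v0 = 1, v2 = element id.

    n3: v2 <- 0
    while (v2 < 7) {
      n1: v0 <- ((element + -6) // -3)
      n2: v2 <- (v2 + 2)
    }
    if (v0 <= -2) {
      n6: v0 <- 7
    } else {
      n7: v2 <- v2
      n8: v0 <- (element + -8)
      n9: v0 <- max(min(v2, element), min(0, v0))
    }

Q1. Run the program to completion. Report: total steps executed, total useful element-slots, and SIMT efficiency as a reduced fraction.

Answer: 19 steps, 276 useful, 69/76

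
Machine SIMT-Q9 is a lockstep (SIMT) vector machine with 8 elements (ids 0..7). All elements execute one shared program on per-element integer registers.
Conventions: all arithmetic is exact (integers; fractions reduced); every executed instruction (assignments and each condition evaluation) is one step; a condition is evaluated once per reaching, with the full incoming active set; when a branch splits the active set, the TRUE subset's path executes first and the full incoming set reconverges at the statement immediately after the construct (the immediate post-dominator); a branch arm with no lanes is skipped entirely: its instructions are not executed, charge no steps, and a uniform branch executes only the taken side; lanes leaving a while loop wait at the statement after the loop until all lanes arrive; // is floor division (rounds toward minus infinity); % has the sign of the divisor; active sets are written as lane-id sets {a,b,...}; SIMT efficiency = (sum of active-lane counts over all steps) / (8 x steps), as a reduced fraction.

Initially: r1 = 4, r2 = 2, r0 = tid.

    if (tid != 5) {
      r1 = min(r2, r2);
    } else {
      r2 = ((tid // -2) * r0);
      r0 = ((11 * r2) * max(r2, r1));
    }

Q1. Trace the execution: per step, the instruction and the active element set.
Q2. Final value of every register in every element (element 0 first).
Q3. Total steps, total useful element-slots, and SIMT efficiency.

step 0: eval (tid != 5)              {0,1,2,3,4,5,6,7}
step 1: r1 <- min(r2, r2)            {0,1,2,3,4,6,7}
step 2: r2 <- ((tid // -2) * r0)     {5}
step 3: r0 <- ((11 * r2) * max(r2, r1)) {5}

Answer: 4 steps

r1: 2,2,2,2,2,4,2,2
r2: 2,2,2,2,2,-15,2,2
r0: 0,1,2,3,4,-660,6,7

steps = 4; useful = 17; efficiency = 17/32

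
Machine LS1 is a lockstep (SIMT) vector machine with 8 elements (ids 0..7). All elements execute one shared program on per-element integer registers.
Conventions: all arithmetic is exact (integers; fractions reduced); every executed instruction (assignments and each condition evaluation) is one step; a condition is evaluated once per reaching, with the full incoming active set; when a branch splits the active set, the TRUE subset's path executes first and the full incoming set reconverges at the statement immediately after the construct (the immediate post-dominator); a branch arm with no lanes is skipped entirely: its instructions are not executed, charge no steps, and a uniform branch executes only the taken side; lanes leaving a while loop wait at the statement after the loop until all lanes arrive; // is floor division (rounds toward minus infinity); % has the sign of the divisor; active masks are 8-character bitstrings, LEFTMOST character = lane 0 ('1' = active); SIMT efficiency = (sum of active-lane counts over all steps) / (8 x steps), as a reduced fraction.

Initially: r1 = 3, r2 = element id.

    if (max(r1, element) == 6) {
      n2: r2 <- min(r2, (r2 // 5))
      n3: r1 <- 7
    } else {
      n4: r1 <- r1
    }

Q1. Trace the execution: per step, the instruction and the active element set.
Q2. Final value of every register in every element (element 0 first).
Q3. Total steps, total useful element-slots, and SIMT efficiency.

step 0: eval (max(r1, element) == 6) 11111111
step 1: r2 <- min(r2, (r2 // 5))     00000010
step 2: r1 <- 7                      00000010
step 3: r1 <- r1                     11111101

Answer: 4 steps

r1: 3,3,3,3,3,3,7,3
r2: 0,1,2,3,4,5,1,7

steps = 4; useful = 17; efficiency = 17/32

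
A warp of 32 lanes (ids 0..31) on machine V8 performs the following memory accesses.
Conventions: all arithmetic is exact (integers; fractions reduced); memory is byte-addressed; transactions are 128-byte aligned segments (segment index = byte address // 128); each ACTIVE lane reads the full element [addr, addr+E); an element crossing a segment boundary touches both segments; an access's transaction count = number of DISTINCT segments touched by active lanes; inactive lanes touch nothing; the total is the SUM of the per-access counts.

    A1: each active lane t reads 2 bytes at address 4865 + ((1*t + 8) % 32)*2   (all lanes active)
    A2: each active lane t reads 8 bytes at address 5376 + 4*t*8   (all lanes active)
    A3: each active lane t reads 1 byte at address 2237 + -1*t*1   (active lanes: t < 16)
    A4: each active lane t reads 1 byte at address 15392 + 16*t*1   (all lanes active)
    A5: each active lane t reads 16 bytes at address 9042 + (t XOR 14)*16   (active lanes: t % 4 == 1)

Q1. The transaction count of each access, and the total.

A1: 1 transaction
A2: 8 transactions
A3: 1 transaction
A4: 5 transactions
A5: 4 transactions

Answer: 1,8,1,5,4; total 19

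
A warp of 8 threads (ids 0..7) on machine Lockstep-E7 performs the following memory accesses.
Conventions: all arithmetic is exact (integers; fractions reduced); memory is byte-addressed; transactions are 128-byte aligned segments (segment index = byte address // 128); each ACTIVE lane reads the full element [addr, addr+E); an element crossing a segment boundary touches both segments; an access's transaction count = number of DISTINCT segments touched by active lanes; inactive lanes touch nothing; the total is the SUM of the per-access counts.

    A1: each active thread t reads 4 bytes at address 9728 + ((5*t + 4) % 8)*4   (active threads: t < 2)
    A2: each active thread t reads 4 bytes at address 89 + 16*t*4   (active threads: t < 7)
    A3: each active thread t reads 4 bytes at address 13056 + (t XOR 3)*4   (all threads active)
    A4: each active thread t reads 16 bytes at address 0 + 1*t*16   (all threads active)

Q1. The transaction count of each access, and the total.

A1: 1 transaction
A2: 4 transactions
A3: 1 transaction
A4: 1 transaction

Answer: 1,4,1,1; total 7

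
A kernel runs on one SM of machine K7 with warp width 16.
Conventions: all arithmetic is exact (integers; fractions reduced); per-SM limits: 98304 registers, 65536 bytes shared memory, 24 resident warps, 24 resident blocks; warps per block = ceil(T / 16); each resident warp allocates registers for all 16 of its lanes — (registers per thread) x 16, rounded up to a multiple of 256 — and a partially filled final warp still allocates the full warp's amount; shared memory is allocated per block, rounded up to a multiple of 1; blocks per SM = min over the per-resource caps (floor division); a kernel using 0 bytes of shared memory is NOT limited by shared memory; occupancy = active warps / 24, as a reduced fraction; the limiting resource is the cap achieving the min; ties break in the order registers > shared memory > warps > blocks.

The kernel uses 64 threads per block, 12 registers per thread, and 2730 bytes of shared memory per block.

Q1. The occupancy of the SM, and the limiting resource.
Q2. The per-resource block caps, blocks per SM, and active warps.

Answer: occupancy 1, limited by warps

registers: 96 blocks
shared memory: 24 blocks
warps: 6 blocks
blocks: 24 blocks

Answer: 6 blocks, 24 active warps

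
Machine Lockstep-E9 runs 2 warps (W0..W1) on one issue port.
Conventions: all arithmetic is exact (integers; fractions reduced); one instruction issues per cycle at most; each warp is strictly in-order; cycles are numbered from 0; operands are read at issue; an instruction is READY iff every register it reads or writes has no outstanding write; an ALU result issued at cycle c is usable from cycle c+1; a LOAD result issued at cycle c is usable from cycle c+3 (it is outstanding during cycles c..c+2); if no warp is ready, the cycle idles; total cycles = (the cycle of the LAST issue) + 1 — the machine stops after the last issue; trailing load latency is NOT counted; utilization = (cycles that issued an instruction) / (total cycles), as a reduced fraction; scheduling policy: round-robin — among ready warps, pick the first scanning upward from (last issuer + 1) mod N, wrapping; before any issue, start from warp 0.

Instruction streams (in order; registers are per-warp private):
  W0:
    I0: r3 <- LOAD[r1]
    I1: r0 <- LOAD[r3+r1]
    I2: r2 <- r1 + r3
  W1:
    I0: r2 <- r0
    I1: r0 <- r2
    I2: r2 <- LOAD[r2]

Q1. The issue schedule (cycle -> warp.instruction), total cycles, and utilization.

cycle 0: W0.I0
cycle 1: W1.I0
cycle 2: W1.I1
cycle 3: W0.I1
cycle 4: W1.I2
cycle 5: W0.I2

Answer: 6 cycles, utilization 1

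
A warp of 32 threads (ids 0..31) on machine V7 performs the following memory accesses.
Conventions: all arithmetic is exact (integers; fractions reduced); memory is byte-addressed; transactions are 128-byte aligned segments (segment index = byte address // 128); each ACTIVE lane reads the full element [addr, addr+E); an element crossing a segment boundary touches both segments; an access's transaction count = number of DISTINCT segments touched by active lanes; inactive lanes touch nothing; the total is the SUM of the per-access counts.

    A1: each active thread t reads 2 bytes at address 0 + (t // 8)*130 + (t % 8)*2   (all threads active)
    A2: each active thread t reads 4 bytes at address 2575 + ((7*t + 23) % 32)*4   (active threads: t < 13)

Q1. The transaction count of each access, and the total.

A1: 4 transactions
A2: 2 transactions

Answer: 4,2; total 6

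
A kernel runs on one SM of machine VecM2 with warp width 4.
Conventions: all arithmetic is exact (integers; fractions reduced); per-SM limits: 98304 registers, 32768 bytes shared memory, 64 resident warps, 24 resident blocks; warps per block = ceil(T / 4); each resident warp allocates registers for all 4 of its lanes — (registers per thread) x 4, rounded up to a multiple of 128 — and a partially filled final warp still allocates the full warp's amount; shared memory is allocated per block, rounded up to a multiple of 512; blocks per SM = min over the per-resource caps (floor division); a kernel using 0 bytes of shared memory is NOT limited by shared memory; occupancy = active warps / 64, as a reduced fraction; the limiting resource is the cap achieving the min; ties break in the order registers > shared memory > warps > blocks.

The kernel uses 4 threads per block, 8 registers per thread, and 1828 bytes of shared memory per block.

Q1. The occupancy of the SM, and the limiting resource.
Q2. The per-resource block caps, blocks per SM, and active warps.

Answer: occupancy 1/4, limited by shared memory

registers: 768 blocks
shared memory: 16 blocks
warps: 64 blocks
blocks: 24 blocks

Answer: 16 blocks, 16 active warps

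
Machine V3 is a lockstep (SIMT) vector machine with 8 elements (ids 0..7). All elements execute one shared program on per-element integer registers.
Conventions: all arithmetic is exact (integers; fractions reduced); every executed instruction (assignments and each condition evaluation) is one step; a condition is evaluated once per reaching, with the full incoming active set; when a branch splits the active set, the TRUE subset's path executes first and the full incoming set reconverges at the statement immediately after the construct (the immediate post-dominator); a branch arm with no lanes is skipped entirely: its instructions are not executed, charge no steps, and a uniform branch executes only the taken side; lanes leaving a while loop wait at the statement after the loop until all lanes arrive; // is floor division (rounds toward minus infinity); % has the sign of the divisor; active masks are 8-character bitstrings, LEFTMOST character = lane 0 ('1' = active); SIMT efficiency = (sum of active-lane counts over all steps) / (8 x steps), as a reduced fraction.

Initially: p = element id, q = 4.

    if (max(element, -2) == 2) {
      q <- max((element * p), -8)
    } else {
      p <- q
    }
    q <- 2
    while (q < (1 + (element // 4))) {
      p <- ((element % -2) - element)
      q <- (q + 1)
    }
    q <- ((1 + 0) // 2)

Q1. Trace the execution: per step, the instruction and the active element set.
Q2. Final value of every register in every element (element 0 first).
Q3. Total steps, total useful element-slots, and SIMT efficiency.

step 0: eval (max(element, -2) == 2) 11111111
step 1: q <- max((element * p), -8)  00100000
step 2: p <- q                       11011111
step 3: q <- 2                       11111111
step 4: eval (q < (1 + (element // 4))) 11111111
step 5: q <- ((1 + 0) // 2)          11111111

Answer: 6 steps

p: 4,4,2,4,4,4,4,4
q: 0,0,0,0,0,0,0,0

steps = 6; useful = 40; efficiency = 40/48 = 5/6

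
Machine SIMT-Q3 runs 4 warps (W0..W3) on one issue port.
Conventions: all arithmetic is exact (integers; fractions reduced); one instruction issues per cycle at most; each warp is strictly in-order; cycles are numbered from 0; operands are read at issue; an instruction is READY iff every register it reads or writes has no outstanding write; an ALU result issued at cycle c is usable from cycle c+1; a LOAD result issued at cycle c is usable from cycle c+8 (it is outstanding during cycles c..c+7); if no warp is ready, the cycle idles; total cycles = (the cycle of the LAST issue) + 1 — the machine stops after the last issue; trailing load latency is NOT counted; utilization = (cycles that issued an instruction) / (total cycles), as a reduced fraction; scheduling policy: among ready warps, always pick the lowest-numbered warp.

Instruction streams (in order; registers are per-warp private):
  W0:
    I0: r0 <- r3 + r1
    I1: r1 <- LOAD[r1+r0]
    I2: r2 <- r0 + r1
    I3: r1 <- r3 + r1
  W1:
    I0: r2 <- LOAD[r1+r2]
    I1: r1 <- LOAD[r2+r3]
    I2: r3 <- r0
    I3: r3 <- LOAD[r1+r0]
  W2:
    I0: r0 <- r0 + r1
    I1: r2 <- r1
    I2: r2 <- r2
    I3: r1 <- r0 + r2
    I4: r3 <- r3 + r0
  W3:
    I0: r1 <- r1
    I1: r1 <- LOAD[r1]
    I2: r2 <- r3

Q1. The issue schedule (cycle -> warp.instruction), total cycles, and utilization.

cycle 0: W0.I0
cycle 1: W0.I1
cycle 2: W1.I0
cycle 3: W2.I0
cycle 4: W2.I1
cycle 5: W2.I2
cycle 6: W2.I3
cycle 7: W2.I4
cycle 8: W3.I0
cycle 9: W0.I2
cycle 10: W0.I3
cycle 11: W1.I1
cycle 12: W1.I2
cycle 13: W3.I1
cycle 14: W3.I2
cycle 15: idle
cycle 16: idle
cycle 17: idle
cycle 18: idle
cycle 19: W1.I3

Answer: 20 cycles, utilization 4/5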